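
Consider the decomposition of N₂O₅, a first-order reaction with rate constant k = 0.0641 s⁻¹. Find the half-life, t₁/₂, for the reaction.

10.81 s

Step 1: For a first-order reaction, t₁/₂ = ln(2)/k
Step 2: t₁/₂ = ln(2)/0.0641
Step 3: t₁/₂ = 0.6931/0.0641 = 10.81 s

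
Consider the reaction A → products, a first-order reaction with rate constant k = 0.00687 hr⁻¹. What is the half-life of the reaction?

100.9 hr

Step 1: For a first-order reaction, t₁/₂ = ln(2)/k
Step 2: t₁/₂ = ln(2)/0.00687
Step 3: t₁/₂ = 0.6931/0.00687 = 100.9 hr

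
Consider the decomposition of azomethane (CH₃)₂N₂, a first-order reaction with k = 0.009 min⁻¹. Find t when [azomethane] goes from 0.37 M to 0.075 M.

177.3 min

Step 1: For first-order: t = ln([azomethane]₀/[azomethane])/k
Step 2: t = ln(0.37/0.075)/0.009
Step 3: t = ln(4.933)/0.009
Step 4: t = 1.596/0.009 = 177.3 min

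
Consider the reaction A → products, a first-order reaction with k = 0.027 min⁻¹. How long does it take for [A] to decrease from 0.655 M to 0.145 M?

55.85 min

Step 1: For first-order: t = ln([A]₀/[A])/k
Step 2: t = ln(0.655/0.145)/0.027
Step 3: t = ln(4.517)/0.027
Step 4: t = 1.508/0.027 = 55.85 min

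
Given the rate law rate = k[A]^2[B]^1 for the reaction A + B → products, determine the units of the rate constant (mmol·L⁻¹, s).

(mmol·L⁻¹)⁻²·s⁻¹

Step 1: Overall order = 2 + 1 = 3.
Step 2: rate has units mmol·L⁻¹·s⁻¹; [A]^2[B]^1 has units (mmol·L⁻¹)^3.
Step 3: k = rate/([A]^2[B]^1), so units of k = (mmol·L⁻¹)^(1-3)·s⁻¹ = (mmol·L⁻¹)⁻²·s⁻¹.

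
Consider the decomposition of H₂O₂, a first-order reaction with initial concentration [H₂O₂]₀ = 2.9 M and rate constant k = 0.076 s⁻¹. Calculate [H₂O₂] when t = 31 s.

0.2749 M

Step 1: For a first-order reaction: [H₂O₂] = [H₂O₂]₀ × e^(-kt)
Step 2: [H₂O₂] = 2.9 × e^(-0.076 × 31)
Step 3: [H₂O₂] = 2.9 × e^(-2.356)
Step 4: [H₂O₂] = 2.9 × 0.0947987 = 0.2749 M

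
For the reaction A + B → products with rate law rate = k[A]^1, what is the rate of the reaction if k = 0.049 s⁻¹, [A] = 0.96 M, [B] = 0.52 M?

0.04704 M/s

Step 1: The rate law is rate = k[A]^1
Step 2: Note that the rate does not depend on [B] (zero order in B).
Step 3: rate = 0.049 × (0.96)^1 = 0.04704 M/s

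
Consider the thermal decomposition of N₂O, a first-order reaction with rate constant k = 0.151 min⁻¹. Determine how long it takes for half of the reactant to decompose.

4.59 min

Step 1: For a first-order reaction, t₁/₂ = ln(2)/k
Step 2: t₁/₂ = ln(2)/0.151
Step 3: t₁/₂ = 0.6931/0.151 = 4.59 min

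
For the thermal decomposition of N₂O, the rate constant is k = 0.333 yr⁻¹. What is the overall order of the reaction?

first order (1)

Step 1: The units of k for an nth-order reaction are (concentration)^(1-n)·(time)⁻¹.
Step 2: Here k has units yr⁻¹, so the concentration exponent is 0.
Step 3: 1 - n = 0 ⇒ n = 1. The reaction is first order.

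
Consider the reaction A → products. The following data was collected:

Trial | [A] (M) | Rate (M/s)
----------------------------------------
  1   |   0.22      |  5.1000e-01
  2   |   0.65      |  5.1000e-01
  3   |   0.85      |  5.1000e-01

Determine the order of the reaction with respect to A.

zeroth order (0)

Step 1: Compare trials - when concentration changes, rate stays constant.
Step 2: rate₂/rate₁ = 5.1000e-01/5.1000e-01 = 1
Step 3: [A]₂/[A]₁ = 0.65/0.22 = 2.955
Step 4: Since rate ratio ≈ (conc ratio)^0, the reaction is zeroth order.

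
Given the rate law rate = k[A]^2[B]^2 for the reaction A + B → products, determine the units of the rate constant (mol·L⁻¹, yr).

(mol·L⁻¹)⁻³·yr⁻¹

Step 1: Overall order = 2 + 2 = 4.
Step 2: rate has units mol·L⁻¹·yr⁻¹; [A]^2[B]^2 has units (mol·L⁻¹)^4.
Step 3: k = rate/([A]^2[B]^2), so units of k = (mol·L⁻¹)^(1-4)·yr⁻¹ = (mol·L⁻¹)⁻³·yr⁻¹.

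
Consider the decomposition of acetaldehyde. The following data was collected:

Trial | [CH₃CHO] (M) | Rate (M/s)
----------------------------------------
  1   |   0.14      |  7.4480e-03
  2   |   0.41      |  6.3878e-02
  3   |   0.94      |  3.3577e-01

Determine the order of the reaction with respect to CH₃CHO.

second order (2)

Step 1: Compare trials to find order n where rate₂/rate₁ = ([CH₃CHO]₂/[CH₃CHO]₁)^n
Step 2: rate₂/rate₁ = 6.3878e-02/7.4480e-03 = 8.577
Step 3: [CH₃CHO]₂/[CH₃CHO]₁ = 0.41/0.14 = 2.929
Step 4: n = ln(8.577)/ln(2.929) = 2.00 ≈ 2
Step 5: The reaction is second order in CH₃CHO.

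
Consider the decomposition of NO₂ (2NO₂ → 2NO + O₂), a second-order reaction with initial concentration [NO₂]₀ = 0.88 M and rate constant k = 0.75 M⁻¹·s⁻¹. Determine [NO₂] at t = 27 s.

0.04676 M

Step 1: For a second-order reaction: 1/[NO₂] = 1/[NO₂]₀ + kt
Step 2: 1/[NO₂] = 1/0.88 + 0.75 × 27
Step 3: 1/[NO₂] = 1.136 + 20.25 = 21.39
Step 4: [NO₂] = 1/21.39 = 0.04676 M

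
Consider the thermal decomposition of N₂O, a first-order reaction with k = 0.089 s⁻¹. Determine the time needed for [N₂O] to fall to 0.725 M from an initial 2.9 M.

15.58 s

Step 1: For first-order: t = ln([N₂O]₀/[N₂O])/k
Step 2: t = ln(2.9/0.725)/0.089
Step 3: t = ln(4)/0.089
Step 4: t = 1.386/0.089 = 15.58 s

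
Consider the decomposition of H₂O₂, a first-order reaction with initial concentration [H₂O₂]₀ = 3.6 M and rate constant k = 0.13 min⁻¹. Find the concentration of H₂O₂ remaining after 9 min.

1.117 M

Step 1: For a first-order reaction: [H₂O₂] = [H₂O₂]₀ × e^(-kt)
Step 2: [H₂O₂] = 3.6 × e^(-0.13 × 9)
Step 3: [H₂O₂] = 3.6 × e^(-1.17)
Step 4: [H₂O₂] = 3.6 × 0.310367 = 1.117 M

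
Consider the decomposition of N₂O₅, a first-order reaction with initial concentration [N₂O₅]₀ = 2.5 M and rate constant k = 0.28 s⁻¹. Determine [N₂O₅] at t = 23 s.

0.003991 M

Step 1: For a first-order reaction: [N₂O₅] = [N₂O₅]₀ × e^(-kt)
Step 2: [N₂O₅] = 2.5 × e^(-0.28 × 23)
Step 3: [N₂O₅] = 2.5 × e^(-6.44)
Step 4: [N₂O₅] = 2.5 × 0.00159641 = 0.003991 M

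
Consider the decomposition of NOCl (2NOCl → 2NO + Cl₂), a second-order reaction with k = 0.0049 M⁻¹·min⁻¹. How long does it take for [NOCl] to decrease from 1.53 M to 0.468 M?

302.7 min

Step 1: For second-order: t = (1/[NOCl] - 1/[NOCl]₀)/k
Step 2: t = (1/0.468 - 1/1.53)/0.0049
Step 3: t = (2.137 - 0.6536)/0.0049
Step 4: t = 1.483/0.0049 = 302.7 min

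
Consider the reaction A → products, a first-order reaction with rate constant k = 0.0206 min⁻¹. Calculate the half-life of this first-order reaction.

33.65 min

Step 1: For a first-order reaction, t₁/₂ = ln(2)/k
Step 2: t₁/₂ = ln(2)/0.0206
Step 3: t₁/₂ = 0.6931/0.0206 = 33.65 min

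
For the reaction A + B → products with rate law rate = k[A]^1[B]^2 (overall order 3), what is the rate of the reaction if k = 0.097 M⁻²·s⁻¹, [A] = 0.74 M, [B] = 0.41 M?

0.01207 M/s

Step 1: The rate law is rate = k[A]^1[B]^2, overall order = 1+2 = 3
Step 2: Substitute values: rate = 0.097 × (0.74)^1 × (0.41)^2
Step 3: rate = 0.097 × 0.74 × 0.1681 = 0.0120662 M/s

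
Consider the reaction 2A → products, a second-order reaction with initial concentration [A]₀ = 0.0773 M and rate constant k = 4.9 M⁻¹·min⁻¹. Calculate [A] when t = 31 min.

0.006067 M

Step 1: For a second-order reaction: 1/[A] = 1/[A]₀ + kt
Step 2: 1/[A] = 1/0.0773 + 4.9 × 31
Step 3: 1/[A] = 12.94 + 151.9 = 164.8
Step 4: [A] = 1/164.8 = 0.006067 M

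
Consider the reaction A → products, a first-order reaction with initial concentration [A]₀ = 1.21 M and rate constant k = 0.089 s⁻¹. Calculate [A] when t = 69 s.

0.002605 M

Step 1: For a first-order reaction: [A] = [A]₀ × e^(-kt)
Step 2: [A] = 1.21 × e^(-0.089 × 69)
Step 3: [A] = 1.21 × e^(-6.141)
Step 4: [A] = 1.21 × 0.00215277 = 0.002605 M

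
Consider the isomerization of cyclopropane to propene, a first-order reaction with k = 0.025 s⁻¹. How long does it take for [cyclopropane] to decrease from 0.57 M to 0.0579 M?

91.48 s

Step 1: For first-order: t = ln([cyclopropane]₀/[cyclopropane])/k
Step 2: t = ln(0.57/0.0579)/0.025
Step 3: t = ln(9.845)/0.025
Step 4: t = 2.287/0.025 = 91.48 s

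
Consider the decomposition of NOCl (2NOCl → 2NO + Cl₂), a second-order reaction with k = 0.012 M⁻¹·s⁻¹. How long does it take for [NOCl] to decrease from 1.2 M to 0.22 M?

309.3 s

Step 1: For second-order: t = (1/[NOCl] - 1/[NOCl]₀)/k
Step 2: t = (1/0.22 - 1/1.2)/0.012
Step 3: t = (4.545 - 0.8333)/0.012
Step 4: t = 3.712/0.012 = 309.3 s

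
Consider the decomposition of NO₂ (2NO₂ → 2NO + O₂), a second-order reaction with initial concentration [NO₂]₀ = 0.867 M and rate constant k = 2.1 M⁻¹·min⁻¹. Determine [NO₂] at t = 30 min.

0.01559 M

Step 1: For a second-order reaction: 1/[NO₂] = 1/[NO₂]₀ + kt
Step 2: 1/[NO₂] = 1/0.867 + 2.1 × 30
Step 3: 1/[NO₂] = 1.153 + 63 = 64.15
Step 4: [NO₂] = 1/64.15 = 0.01559 M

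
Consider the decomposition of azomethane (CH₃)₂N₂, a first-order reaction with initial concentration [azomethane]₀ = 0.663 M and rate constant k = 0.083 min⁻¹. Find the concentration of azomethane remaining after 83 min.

0.0006756 M

Step 1: For a first-order reaction: [azomethane] = [azomethane]₀ × e^(-kt)
Step 2: [azomethane] = 0.663 × e^(-0.083 × 83)
Step 3: [azomethane] = 0.663 × e^(-6.889)
Step 4: [azomethane] = 0.663 × 0.00101893 = 0.0006756 M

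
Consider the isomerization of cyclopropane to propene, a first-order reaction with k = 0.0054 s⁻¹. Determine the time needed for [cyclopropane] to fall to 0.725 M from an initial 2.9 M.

256.7 s

Step 1: For first-order: t = ln([cyclopropane]₀/[cyclopropane])/k
Step 2: t = ln(2.9/0.725)/0.0054
Step 3: t = ln(4)/0.0054
Step 4: t = 1.386/0.0054 = 256.7 s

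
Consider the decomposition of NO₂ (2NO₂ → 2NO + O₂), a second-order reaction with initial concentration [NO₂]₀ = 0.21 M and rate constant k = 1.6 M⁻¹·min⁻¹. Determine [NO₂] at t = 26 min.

0.02157 M

Step 1: For a second-order reaction: 1/[NO₂] = 1/[NO₂]₀ + kt
Step 2: 1/[NO₂] = 1/0.21 + 1.6 × 26
Step 3: 1/[NO₂] = 4.762 + 41.6 = 46.36
Step 4: [NO₂] = 1/46.36 = 0.02157 M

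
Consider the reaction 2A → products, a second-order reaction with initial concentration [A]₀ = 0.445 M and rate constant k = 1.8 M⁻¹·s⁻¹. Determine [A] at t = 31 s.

0.01723 M

Step 1: For a second-order reaction: 1/[A] = 1/[A]₀ + kt
Step 2: 1/[A] = 1/0.445 + 1.8 × 31
Step 3: 1/[A] = 2.247 + 55.8 = 58.05
Step 4: [A] = 1/58.05 = 0.01723 M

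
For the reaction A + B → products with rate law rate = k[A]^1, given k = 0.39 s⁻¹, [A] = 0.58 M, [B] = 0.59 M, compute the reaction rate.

0.2262 M/s

Step 1: The rate law is rate = k[A]^1
Step 2: Note that the rate does not depend on [B] (zero order in B).
Step 3: rate = 0.39 × (0.58)^1 = 0.2262 M/s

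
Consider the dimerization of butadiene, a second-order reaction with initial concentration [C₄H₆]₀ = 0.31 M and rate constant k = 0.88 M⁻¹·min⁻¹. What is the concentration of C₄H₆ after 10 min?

0.08315 M

Step 1: For a second-order reaction: 1/[C₄H₆] = 1/[C₄H₆]₀ + kt
Step 2: 1/[C₄H₆] = 1/0.31 + 0.88 × 10
Step 3: 1/[C₄H₆] = 3.226 + 8.8 = 12.03
Step 4: [C₄H₆] = 1/12.03 = 0.08315 M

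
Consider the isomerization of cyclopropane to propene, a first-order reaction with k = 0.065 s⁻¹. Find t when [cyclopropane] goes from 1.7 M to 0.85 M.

10.66 s

Step 1: For first-order: t = ln([cyclopropane]₀/[cyclopropane])/k
Step 2: t = ln(1.7/0.85)/0.065
Step 3: t = ln(2)/0.065
Step 4: t = 0.6931/0.065 = 10.66 s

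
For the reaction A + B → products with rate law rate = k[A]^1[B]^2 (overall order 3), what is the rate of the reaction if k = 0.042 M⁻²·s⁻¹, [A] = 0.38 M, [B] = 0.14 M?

0.0003128 M/s

Step 1: The rate law is rate = k[A]^1[B]^2, overall order = 1+2 = 3
Step 2: Substitute values: rate = 0.042 × (0.38)^1 × (0.14)^2
Step 3: rate = 0.042 × 0.38 × 0.0196 = 0.000312816 M/s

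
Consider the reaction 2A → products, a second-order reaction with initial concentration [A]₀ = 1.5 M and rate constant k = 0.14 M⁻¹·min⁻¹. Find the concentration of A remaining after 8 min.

0.5597 M

Step 1: For a second-order reaction: 1/[A] = 1/[A]₀ + kt
Step 2: 1/[A] = 1/1.5 + 0.14 × 8
Step 3: 1/[A] = 0.6667 + 1.12 = 1.787
Step 4: [A] = 1/1.787 = 0.5597 M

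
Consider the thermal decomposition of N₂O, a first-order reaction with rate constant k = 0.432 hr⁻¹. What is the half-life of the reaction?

1.605 hr

Step 1: For a first-order reaction, t₁/₂ = ln(2)/k
Step 2: t₁/₂ = ln(2)/0.432
Step 3: t₁/₂ = 0.6931/0.432 = 1.605 hr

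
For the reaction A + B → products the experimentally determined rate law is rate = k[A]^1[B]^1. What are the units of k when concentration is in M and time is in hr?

M⁻¹·hr⁻¹

Step 1: Overall order = 1 + 1 = 2.
Step 2: rate has units M·hr⁻¹; [A]^1[B]^1 has units M^2.
Step 3: k = rate/([A]^1[B]^1), so units of k = M^(1-2)·hr⁻¹ = M⁻¹·hr⁻¹.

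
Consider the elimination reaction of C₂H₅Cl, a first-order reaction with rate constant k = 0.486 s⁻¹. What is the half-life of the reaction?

1.426 s

Step 1: For a first-order reaction, t₁/₂ = ln(2)/k
Step 2: t₁/₂ = ln(2)/0.486
Step 3: t₁/₂ = 0.6931/0.486 = 1.426 s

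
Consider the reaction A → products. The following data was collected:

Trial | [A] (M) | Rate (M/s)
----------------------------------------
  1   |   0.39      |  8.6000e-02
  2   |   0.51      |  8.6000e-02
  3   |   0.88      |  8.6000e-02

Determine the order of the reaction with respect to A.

zeroth order (0)

Step 1: Compare trials - when concentration changes, rate stays constant.
Step 2: rate₂/rate₁ = 8.6000e-02/8.6000e-02 = 1
Step 3: [A]₂/[A]₁ = 0.51/0.39 = 1.308
Step 4: Since rate ratio ≈ (conc ratio)^0, the reaction is zeroth order.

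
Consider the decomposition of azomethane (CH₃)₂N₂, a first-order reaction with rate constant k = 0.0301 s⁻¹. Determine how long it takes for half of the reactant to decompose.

23.03 s

Step 1: For a first-order reaction, t₁/₂ = ln(2)/k
Step 2: t₁/₂ = ln(2)/0.0301
Step 3: t₁/₂ = 0.6931/0.0301 = 23.03 s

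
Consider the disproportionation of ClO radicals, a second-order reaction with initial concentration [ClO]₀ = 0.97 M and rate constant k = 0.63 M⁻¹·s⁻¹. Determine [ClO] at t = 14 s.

0.1015 M

Step 1: For a second-order reaction: 1/[ClO] = 1/[ClO]₀ + kt
Step 2: 1/[ClO] = 1/0.97 + 0.63 × 14
Step 3: 1/[ClO] = 1.031 + 8.82 = 9.851
Step 4: [ClO] = 1/9.851 = 0.1015 M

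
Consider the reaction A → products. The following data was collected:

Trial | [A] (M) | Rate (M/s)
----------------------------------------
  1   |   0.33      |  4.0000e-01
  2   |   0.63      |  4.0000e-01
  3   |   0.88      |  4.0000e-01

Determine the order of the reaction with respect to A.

zeroth order (0)

Step 1: Compare trials - when concentration changes, rate stays constant.
Step 2: rate₂/rate₁ = 4.0000e-01/4.0000e-01 = 1
Step 3: [A]₂/[A]₁ = 0.63/0.33 = 1.909
Step 4: Since rate ratio ≈ (conc ratio)^0, the reaction is zeroth order.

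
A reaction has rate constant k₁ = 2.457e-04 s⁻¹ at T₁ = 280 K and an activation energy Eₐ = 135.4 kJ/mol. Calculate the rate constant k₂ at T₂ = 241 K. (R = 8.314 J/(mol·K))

2.008e-08 s⁻¹

Step 1: Use the two-temperature Arrhenius form: ln(k₂/k₁) = -Eₐ/R × (1/T₂ - 1/T₁)
Step 2: Convert Eₐ to J/mol: 135.4 kJ/mol = 135400 J/mol
Step 3: 1/T₂ - 1/T₁ = 1/241 - 1/280 = 5.779490e-04 K⁻¹
Step 4: ln(k₂/k₁) = -135400/8.314 × 5.779490e-04 = -9.41235
Step 5: k₂ = k₁ × exp(-9.41235) = 2.457e-04 × 8.17087e-05 = 2.008e-08 s⁻¹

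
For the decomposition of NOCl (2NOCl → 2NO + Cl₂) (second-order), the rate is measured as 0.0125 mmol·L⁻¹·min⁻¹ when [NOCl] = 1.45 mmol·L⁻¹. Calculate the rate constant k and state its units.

0.005945 (mmol·L⁻¹)⁻¹·min⁻¹

Step 1: rate = k[NOCl]^2, so k = rate / [NOCl]^2.
Step 2: k = 0.0125 / (1.45)^2 = 0.0125 / 2.103.
Step 3: k = 0.005945 (mmol·L⁻¹)⁻¹·min⁻¹.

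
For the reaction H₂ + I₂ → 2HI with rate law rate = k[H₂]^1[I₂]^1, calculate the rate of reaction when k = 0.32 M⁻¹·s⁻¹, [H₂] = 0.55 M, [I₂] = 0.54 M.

0.09504 M/s

Step 1: The rate law is rate = k[H₂]^1[I₂]^1
Step 2: Substitute: rate = 0.32 × (0.55)^1 × (0.54)^1
Step 3: rate = 0.32 × 0.55 × 0.54 = 0.09504 M/s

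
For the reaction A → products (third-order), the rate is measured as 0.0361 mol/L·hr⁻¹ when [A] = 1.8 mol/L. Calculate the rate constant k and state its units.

0.00619 (mol/L)⁻²·hr⁻¹

Step 1: rate = k[A]^3, so k = rate / [A]^3.
Step 2: k = 0.0361 / (1.8)^3 = 0.0361 / 5.832.
Step 3: k = 0.00619 (mol/L)⁻²·hr⁻¹.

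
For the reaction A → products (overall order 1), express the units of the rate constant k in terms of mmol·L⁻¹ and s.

s⁻¹

Step 1: For overall order n, rate = k × (concentration)^n.
Step 2: Rate has units mmol·L⁻¹·s⁻¹; concentration term has units (mmol·L⁻¹)^1.
Step 3: k = rate / (concentration)^n, so units of k = (mmol·L⁻¹)^(1-1)·s⁻¹ = s⁻¹.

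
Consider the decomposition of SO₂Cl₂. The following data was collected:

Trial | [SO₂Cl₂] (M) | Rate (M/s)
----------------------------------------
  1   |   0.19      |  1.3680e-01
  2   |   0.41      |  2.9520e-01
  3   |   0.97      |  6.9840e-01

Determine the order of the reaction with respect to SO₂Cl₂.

first order (1)

Step 1: Compare trials to find order n where rate₂/rate₁ = ([SO₂Cl₂]₂/[SO₂Cl₂]₁)^n
Step 2: rate₂/rate₁ = 2.9520e-01/1.3680e-01 = 2.158
Step 3: [SO₂Cl₂]₂/[SO₂Cl₂]₁ = 0.41/0.19 = 2.158
Step 4: n = ln(2.158)/ln(2.158) = 1.00 ≈ 1
Step 5: The reaction is first order in SO₂Cl₂.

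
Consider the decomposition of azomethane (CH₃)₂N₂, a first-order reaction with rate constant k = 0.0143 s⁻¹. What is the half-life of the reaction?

48.47 s

Step 1: For a first-order reaction, t₁/₂ = ln(2)/k
Step 2: t₁/₂ = ln(2)/0.0143
Step 3: t₁/₂ = 0.6931/0.0143 = 48.47 s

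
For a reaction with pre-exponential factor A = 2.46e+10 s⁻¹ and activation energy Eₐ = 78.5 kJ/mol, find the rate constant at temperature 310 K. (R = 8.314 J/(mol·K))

1.46e-03 s⁻¹

Step 1: Use the Arrhenius equation: k = A × exp(-Eₐ/RT)
Step 2: Convert Eₐ to J/mol: 78.5 kJ/mol = 78500 J/mol
Step 3: Calculate the exponent: -Eₐ/(RT) = -78500/(8.314 × 310) = -30.45776
Step 4: k = 2.46e+10 × exp(-30.45776)
Step 5: k = 2.46e+10 × 5.92056e-14 = 1.4565e-03 s⁻¹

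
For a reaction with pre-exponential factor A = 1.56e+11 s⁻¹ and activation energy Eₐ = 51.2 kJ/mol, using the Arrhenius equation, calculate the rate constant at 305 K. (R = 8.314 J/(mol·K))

2.66e+02 s⁻¹

Step 1: Use the Arrhenius equation: k = A × exp(-Eₐ/RT)
Step 2: Convert Eₐ to J/mol: 51.2 kJ/mol = 51200 J/mol
Step 3: Calculate the exponent: -Eₐ/(RT) = -51200/(8.314 × 305) = -20.19111
Step 4: k = 1.56e+11 × exp(-20.19111)
Step 5: k = 1.56e+11 × 1.70260e-09 = 2.6561e+02 s⁻¹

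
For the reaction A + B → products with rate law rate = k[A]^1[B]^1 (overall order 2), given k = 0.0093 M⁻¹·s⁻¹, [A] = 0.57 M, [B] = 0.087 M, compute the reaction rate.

0.0004612 M/s

Step 1: The rate law is rate = k[A]^1[B]^1, overall order = 1+1 = 2
Step 2: Substitute values: rate = 0.0093 × (0.57)^1 × (0.087)^1
Step 3: rate = 0.0093 × 0.57 × 0.087 = 0.000461187 M/s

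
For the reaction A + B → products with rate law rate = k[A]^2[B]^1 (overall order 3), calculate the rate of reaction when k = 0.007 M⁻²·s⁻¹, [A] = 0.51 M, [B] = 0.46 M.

0.0008375 M/s

Step 1: The rate law is rate = k[A]^2[B]^1, overall order = 2+1 = 3
Step 2: Substitute values: rate = 0.007 × (0.51)^2 × (0.46)^1
Step 3: rate = 0.007 × 0.2601 × 0.46 = 0.000837522 M/s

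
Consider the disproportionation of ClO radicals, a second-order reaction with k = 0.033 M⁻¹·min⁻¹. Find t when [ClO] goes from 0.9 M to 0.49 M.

28.17 min

Step 1: For second-order: t = (1/[ClO] - 1/[ClO]₀)/k
Step 2: t = (1/0.49 - 1/0.9)/0.033
Step 3: t = (2.041 - 1.111)/0.033
Step 4: t = 0.9297/0.033 = 28.17 min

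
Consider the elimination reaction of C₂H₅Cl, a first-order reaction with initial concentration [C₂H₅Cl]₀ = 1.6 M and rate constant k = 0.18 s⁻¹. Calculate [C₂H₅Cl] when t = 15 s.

0.1075 M

Step 1: For a first-order reaction: [C₂H₅Cl] = [C₂H₅Cl]₀ × e^(-kt)
Step 2: [C₂H₅Cl] = 1.6 × e^(-0.18 × 15)
Step 3: [C₂H₅Cl] = 1.6 × e^(-2.7)
Step 4: [C₂H₅Cl] = 1.6 × 0.0672055 = 0.1075 M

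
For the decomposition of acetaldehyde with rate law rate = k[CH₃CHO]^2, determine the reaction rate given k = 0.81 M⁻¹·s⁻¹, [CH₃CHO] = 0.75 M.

0.4556 M/s

Step 1: Identify the rate law: rate = k[CH₃CHO]^2
Step 2: Substitute values: rate = 0.81 × (0.75)^2
Step 3: Calculate: rate = 0.81 × 0.5625 = 0.455625 M/s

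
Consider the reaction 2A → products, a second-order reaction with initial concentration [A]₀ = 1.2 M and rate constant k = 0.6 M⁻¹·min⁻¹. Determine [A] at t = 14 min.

0.1083 M

Step 1: For a second-order reaction: 1/[A] = 1/[A]₀ + kt
Step 2: 1/[A] = 1/1.2 + 0.6 × 14
Step 3: 1/[A] = 0.8333 + 8.4 = 9.233
Step 4: [A] = 1/9.233 = 0.1083 M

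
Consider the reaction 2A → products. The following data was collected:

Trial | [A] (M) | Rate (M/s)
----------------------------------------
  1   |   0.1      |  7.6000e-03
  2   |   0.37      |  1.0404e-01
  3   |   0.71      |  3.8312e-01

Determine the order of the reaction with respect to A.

second order (2)

Step 1: Compare trials to find order n where rate₂/rate₁ = ([A]₂/[A]₁)^n
Step 2: rate₂/rate₁ = 1.0404e-01/7.6000e-03 = 13.69
Step 3: [A]₂/[A]₁ = 0.37/0.1 = 3.7
Step 4: n = ln(13.69)/ln(3.7) = 2.00 ≈ 2
Step 5: The reaction is second order in A.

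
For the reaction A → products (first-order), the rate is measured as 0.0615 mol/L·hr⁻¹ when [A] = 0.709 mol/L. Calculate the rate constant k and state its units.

0.08674 hr⁻¹

Step 1: rate = k[A]^1, so k = rate / [A]^1.
Step 2: k = 0.0615 / (0.709)^1 = 0.0615 / 0.709.
Step 3: k = 0.08674 hr⁻¹.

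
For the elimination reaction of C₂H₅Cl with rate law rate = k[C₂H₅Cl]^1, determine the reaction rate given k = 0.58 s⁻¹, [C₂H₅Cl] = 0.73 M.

0.4234 M/s

Step 1: Identify the rate law: rate = k[C₂H₅Cl]^1
Step 2: Substitute values: rate = 0.58 × (0.73)^1
Step 3: Calculate: rate = 0.58 × 0.73 = 0.4234 M/s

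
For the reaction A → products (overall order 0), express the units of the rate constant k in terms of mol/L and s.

mol/L·s⁻¹

Step 1: For overall order n, rate = k × (concentration)^n.
Step 2: Rate has units mol/L·s⁻¹; concentration term has units (mol/L)^0.
Step 3: k = rate / (concentration)^n, so units of k = (mol/L)^(1-0)·s⁻¹ = mol/L·s⁻¹.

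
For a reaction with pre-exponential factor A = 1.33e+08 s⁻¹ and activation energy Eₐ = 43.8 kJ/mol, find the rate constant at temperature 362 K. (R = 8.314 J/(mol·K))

6.36e+01 s⁻¹

Step 1: Use the Arrhenius equation: k = A × exp(-Eₐ/RT)
Step 2: Convert Eₐ to J/mol: 43.8 kJ/mol = 43800 J/mol
Step 3: Calculate the exponent: -Eₐ/(RT) = -43800/(8.314 × 362) = -14.55310
Step 4: k = 1.33e+08 × exp(-14.55310)
Step 5: k = 1.33e+08 × 4.78265e-07 = 6.3609e+01 s⁻¹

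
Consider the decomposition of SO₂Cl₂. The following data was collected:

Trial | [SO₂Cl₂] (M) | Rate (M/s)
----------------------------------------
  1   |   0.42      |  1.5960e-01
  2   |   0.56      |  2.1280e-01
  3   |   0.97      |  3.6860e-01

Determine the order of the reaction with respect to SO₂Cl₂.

first order (1)

Step 1: Compare trials to find order n where rate₂/rate₁ = ([SO₂Cl₂]₂/[SO₂Cl₂]₁)^n
Step 2: rate₂/rate₁ = 2.1280e-01/1.5960e-01 = 1.333
Step 3: [SO₂Cl₂]₂/[SO₂Cl₂]₁ = 0.56/0.42 = 1.333
Step 4: n = ln(1.333)/ln(1.333) = 1.00 ≈ 1
Step 5: The reaction is first order in SO₂Cl₂.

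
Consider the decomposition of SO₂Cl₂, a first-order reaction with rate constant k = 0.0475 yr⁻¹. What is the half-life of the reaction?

14.59 yr

Step 1: For a first-order reaction, t₁/₂ = ln(2)/k
Step 2: t₁/₂ = ln(2)/0.0475
Step 3: t₁/₂ = 0.6931/0.0475 = 14.59 yr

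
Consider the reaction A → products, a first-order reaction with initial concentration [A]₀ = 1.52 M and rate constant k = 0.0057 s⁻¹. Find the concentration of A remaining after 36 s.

1.238 M

Step 1: For a first-order reaction: [A] = [A]₀ × e^(-kt)
Step 2: [A] = 1.52 × e^(-0.0057 × 36)
Step 3: [A] = 1.52 × e^(-0.2052)
Step 4: [A] = 1.52 × 0.814484 = 1.238 M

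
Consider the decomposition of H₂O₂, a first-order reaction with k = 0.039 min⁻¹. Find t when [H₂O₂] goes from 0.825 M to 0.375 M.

20.22 min

Step 1: For first-order: t = ln([H₂O₂]₀/[H₂O₂])/k
Step 2: t = ln(0.825/0.375)/0.039
Step 3: t = ln(2.2)/0.039
Step 4: t = 0.7885/0.039 = 20.22 min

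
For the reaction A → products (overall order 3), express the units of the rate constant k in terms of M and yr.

M⁻²·yr⁻¹

Step 1: For overall order n, rate = k × (concentration)^n.
Step 2: Rate has units M·yr⁻¹; concentration term has units M^3.
Step 3: k = rate / (concentration)^n, so units of k = M^(1-3)·yr⁻¹ = M⁻²·yr⁻¹.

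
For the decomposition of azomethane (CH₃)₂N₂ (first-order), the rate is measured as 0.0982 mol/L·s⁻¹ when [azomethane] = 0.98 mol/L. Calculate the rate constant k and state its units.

0.1002 s⁻¹

Step 1: rate = k[azomethane]^1, so k = rate / [azomethane]^1.
Step 2: k = 0.0982 / (0.98)^1 = 0.0982 / 0.98.
Step 3: k = 0.1002 s⁻¹.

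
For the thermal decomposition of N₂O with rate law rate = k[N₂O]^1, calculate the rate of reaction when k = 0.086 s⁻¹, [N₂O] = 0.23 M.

0.01978 M/s

Step 1: Identify the rate law: rate = k[N₂O]^1
Step 2: Substitute values: rate = 0.086 × (0.23)^1
Step 3: Calculate: rate = 0.086 × 0.23 = 0.01978 M/s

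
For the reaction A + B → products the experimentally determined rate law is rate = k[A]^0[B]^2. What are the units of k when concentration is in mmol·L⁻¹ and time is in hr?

(mmol·L⁻¹)⁻¹·hr⁻¹

Step 1: Overall order = 0 + 2 = 2.
Step 2: rate has units mmol·L⁻¹·hr⁻¹; [A]^0[B]^2 has units (mmol·L⁻¹)^2.
Step 3: k = rate/([A]^0[B]^2), so units of k = (mmol·L⁻¹)^(1-2)·hr⁻¹ = (mmol·L⁻¹)⁻¹·hr⁻¹.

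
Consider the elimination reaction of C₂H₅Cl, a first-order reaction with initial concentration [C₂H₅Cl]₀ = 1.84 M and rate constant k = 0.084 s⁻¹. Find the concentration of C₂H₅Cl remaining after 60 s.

0.01191 M

Step 1: For a first-order reaction: [C₂H₅Cl] = [C₂H₅Cl]₀ × e^(-kt)
Step 2: [C₂H₅Cl] = 1.84 × e^(-0.084 × 60)
Step 3: [C₂H₅Cl] = 1.84 × e^(-5.04)
Step 4: [C₂H₅Cl] = 1.84 × 0.00647375 = 0.01191 M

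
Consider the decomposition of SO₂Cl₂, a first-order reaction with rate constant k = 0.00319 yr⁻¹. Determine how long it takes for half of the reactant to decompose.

217.3 yr

Step 1: For a first-order reaction, t₁/₂ = ln(2)/k
Step 2: t₁/₂ = ln(2)/0.00319
Step 3: t₁/₂ = 0.6931/0.00319 = 217.3 yr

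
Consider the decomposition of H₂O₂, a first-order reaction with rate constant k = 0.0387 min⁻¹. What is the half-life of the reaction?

17.91 min

Step 1: For a first-order reaction, t₁/₂ = ln(2)/k
Step 2: t₁/₂ = ln(2)/0.0387
Step 3: t₁/₂ = 0.6931/0.0387 = 17.91 min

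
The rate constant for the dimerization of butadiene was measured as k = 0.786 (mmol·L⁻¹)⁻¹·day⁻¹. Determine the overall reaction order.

second order (2)

Step 1: The units of k for an nth-order reaction are (concentration)^(1-n)·(time)⁻¹.
Step 2: Here k has units (mmol·L⁻¹)⁻¹·day⁻¹, so the concentration exponent is -1.
Step 3: 1 - n = -1 ⇒ n = 2. The reaction is second order.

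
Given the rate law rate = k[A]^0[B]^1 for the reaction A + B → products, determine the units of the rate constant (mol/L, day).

day⁻¹

Step 1: Overall order = 0 + 1 = 1.
Step 2: rate has units mol/L·day⁻¹; [A]^0[B]^1 has units (mol/L)^1.
Step 3: k = rate/([A]^0[B]^1), so units of k = (mol/L)^(1-1)·day⁻¹ = day⁻¹.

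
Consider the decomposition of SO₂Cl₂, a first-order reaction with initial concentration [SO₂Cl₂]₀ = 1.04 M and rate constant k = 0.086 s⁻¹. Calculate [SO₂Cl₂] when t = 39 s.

0.03634 M

Step 1: For a first-order reaction: [SO₂Cl₂] = [SO₂Cl₂]₀ × e^(-kt)
Step 2: [SO₂Cl₂] = 1.04 × e^(-0.086 × 39)
Step 3: [SO₂Cl₂] = 1.04 × e^(-3.354)
Step 4: [SO₂Cl₂] = 1.04 × 0.0349443 = 0.03634 M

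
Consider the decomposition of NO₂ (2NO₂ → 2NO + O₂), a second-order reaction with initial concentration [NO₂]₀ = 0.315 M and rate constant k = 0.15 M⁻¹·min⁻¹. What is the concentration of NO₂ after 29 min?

0.1329 M

Step 1: For a second-order reaction: 1/[NO₂] = 1/[NO₂]₀ + kt
Step 2: 1/[NO₂] = 1/0.315 + 0.15 × 29
Step 3: 1/[NO₂] = 3.175 + 4.35 = 7.525
Step 4: [NO₂] = 1/7.525 = 0.1329 M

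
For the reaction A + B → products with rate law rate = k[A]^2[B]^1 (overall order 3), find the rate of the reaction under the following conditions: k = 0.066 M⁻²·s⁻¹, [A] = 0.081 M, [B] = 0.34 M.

0.0001472 M/s

Step 1: The rate law is rate = k[A]^2[B]^1, overall order = 2+1 = 3
Step 2: Substitute values: rate = 0.066 × (0.081)^2 × (0.34)^1
Step 3: rate = 0.066 × 0.006561 × 0.34 = 0.000147229 M/s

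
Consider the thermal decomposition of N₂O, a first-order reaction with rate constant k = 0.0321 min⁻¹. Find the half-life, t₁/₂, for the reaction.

21.59 min

Step 1: For a first-order reaction, t₁/₂ = ln(2)/k
Step 2: t₁/₂ = ln(2)/0.0321
Step 3: t₁/₂ = 0.6931/0.0321 = 21.59 min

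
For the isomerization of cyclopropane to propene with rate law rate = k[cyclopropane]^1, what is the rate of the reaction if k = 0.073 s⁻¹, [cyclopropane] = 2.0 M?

0.146 M/s

Step 1: Identify the rate law: rate = k[cyclopropane]^1
Step 2: Substitute values: rate = 0.073 × (2.0)^1
Step 3: Calculate: rate = 0.073 × 2 = 0.146 M/s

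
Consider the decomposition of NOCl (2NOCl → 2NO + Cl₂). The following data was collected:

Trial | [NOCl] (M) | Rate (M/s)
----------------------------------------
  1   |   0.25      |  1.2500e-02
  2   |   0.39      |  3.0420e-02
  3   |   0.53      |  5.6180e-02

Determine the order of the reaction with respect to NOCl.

second order (2)

Step 1: Compare trials to find order n where rate₂/rate₁ = ([NOCl]₂/[NOCl]₁)^n
Step 2: rate₂/rate₁ = 3.0420e-02/1.2500e-02 = 2.434
Step 3: [NOCl]₂/[NOCl]₁ = 0.39/0.25 = 1.56
Step 4: n = ln(2.434)/ln(1.56) = 2.00 ≈ 2
Step 5: The reaction is second order in NOCl.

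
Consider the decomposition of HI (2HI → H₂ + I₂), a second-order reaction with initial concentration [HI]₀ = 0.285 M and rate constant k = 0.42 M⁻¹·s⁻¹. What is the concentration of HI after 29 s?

0.06374 M

Step 1: For a second-order reaction: 1/[HI] = 1/[HI]₀ + kt
Step 2: 1/[HI] = 1/0.285 + 0.42 × 29
Step 3: 1/[HI] = 3.509 + 12.18 = 15.69
Step 4: [HI] = 1/15.69 = 0.06374 M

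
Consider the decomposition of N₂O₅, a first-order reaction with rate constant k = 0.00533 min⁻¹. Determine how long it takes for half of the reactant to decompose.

130 min

Step 1: For a first-order reaction, t₁/₂ = ln(2)/k
Step 2: t₁/₂ = ln(2)/0.00533
Step 3: t₁/₂ = 0.6931/0.00533 = 130 min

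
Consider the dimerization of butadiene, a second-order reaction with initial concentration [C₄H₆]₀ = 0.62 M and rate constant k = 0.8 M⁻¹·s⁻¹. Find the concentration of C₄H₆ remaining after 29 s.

0.0403 M

Step 1: For a second-order reaction: 1/[C₄H₆] = 1/[C₄H₆]₀ + kt
Step 2: 1/[C₄H₆] = 1/0.62 + 0.8 × 29
Step 3: 1/[C₄H₆] = 1.613 + 23.2 = 24.81
Step 4: [C₄H₆] = 1/24.81 = 0.0403 M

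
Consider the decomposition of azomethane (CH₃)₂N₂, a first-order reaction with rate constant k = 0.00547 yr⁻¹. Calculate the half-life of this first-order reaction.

126.7 yr

Step 1: For a first-order reaction, t₁/₂ = ln(2)/k
Step 2: t₁/₂ = ln(2)/0.00547
Step 3: t₁/₂ = 0.6931/0.00547 = 126.7 yr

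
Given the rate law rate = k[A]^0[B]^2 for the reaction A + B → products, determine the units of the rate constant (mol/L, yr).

(mol/L)⁻¹·yr⁻¹

Step 1: Overall order = 0 + 2 = 2.
Step 2: rate has units mol/L·yr⁻¹; [A]^0[B]^2 has units (mol/L)^2.
Step 3: k = rate/([A]^0[B]^2), so units of k = (mol/L)^(1-2)·yr⁻¹ = (mol/L)⁻¹·yr⁻¹.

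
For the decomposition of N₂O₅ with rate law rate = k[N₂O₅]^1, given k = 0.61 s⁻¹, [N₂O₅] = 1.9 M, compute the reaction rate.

1.159 M/s

Step 1: Identify the rate law: rate = k[N₂O₅]^1
Step 2: Substitute values: rate = 0.61 × (1.9)^1
Step 3: Calculate: rate = 0.61 × 1.9 = 1.159 M/s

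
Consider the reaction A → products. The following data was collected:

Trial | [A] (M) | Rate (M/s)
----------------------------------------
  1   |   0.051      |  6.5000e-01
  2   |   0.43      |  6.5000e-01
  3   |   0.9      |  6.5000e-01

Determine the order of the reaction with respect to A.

zeroth order (0)

Step 1: Compare trials - when concentration changes, rate stays constant.
Step 2: rate₂/rate₁ = 6.5000e-01/6.5000e-01 = 1
Step 3: [A]₂/[A]₁ = 0.43/0.051 = 8.431
Step 4: Since rate ratio ≈ (conc ratio)^0, the reaction is zeroth order.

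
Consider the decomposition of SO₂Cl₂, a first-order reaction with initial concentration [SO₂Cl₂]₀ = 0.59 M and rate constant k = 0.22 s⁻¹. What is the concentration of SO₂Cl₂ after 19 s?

0.009026 M

Step 1: For a first-order reaction: [SO₂Cl₂] = [SO₂Cl₂]₀ × e^(-kt)
Step 2: [SO₂Cl₂] = 0.59 × e^(-0.22 × 19)
Step 3: [SO₂Cl₂] = 0.59 × e^(-4.18)
Step 4: [SO₂Cl₂] = 0.59 × 0.0152985 = 0.009026 M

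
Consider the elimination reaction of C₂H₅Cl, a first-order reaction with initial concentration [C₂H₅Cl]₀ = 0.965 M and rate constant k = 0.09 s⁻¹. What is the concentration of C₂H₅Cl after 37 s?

0.03454 M

Step 1: For a first-order reaction: [C₂H₅Cl] = [C₂H₅Cl]₀ × e^(-kt)
Step 2: [C₂H₅Cl] = 0.965 × e^(-0.09 × 37)
Step 3: [C₂H₅Cl] = 0.965 × e^(-3.33)
Step 4: [C₂H₅Cl] = 0.965 × 0.0357931 = 0.03454 M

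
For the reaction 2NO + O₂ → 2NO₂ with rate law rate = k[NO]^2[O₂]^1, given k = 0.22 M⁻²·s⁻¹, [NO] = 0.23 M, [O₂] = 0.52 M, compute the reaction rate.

0.006052 M/s

Step 1: The rate law is rate = k[NO]^2[O₂]^1
Step 2: Substitute: rate = 0.22 × (0.23)^2 × (0.52)^1
Step 3: rate = 0.22 × 0.0529 × 0.52 = 0.00605176 M/s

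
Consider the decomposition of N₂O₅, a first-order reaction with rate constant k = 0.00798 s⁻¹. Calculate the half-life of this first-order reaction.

86.86 s

Step 1: For a first-order reaction, t₁/₂ = ln(2)/k
Step 2: t₁/₂ = ln(2)/0.00798
Step 3: t₁/₂ = 0.6931/0.00798 = 86.86 s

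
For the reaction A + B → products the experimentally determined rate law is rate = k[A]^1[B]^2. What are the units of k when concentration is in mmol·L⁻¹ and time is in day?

(mmol·L⁻¹)⁻²·day⁻¹

Step 1: Overall order = 1 + 2 = 3.
Step 2: rate has units mmol·L⁻¹·day⁻¹; [A]^1[B]^2 has units (mmol·L⁻¹)^3.
Step 3: k = rate/([A]^1[B]^2), so units of k = (mmol·L⁻¹)^(1-3)·day⁻¹ = (mmol·L⁻¹)⁻²·day⁻¹.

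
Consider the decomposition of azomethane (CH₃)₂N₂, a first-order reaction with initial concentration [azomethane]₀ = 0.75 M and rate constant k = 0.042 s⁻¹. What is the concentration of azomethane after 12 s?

0.4531 M

Step 1: For a first-order reaction: [azomethane] = [azomethane]₀ × e^(-kt)
Step 2: [azomethane] = 0.75 × e^(-0.042 × 12)
Step 3: [azomethane] = 0.75 × e^(-0.504)
Step 4: [azomethane] = 0.75 × 0.604109 = 0.4531 M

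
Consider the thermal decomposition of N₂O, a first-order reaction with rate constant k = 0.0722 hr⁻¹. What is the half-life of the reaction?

9.6 hr

Step 1: For a first-order reaction, t₁/₂ = ln(2)/k
Step 2: t₁/₂ = ln(2)/0.0722
Step 3: t₁/₂ = 0.6931/0.0722 = 9.6 hr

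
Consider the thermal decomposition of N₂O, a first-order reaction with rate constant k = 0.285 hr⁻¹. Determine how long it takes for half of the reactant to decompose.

2.432 hr

Step 1: For a first-order reaction, t₁/₂ = ln(2)/k
Step 2: t₁/₂ = ln(2)/0.285
Step 3: t₁/₂ = 0.6931/0.285 = 2.432 hr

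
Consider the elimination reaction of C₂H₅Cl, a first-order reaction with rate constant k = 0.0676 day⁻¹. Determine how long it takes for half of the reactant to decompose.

10.25 day

Step 1: For a first-order reaction, t₁/₂ = ln(2)/k
Step 2: t₁/₂ = ln(2)/0.0676
Step 3: t₁/₂ = 0.6931/0.0676 = 10.25 day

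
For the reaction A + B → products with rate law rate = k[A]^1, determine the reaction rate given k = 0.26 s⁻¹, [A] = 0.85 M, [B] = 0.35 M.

0.221 M/s

Step 1: The rate law is rate = k[A]^1
Step 2: Note that the rate does not depend on [B] (zero order in B).
Step 3: rate = 0.26 × (0.85)^1 = 0.221 M/s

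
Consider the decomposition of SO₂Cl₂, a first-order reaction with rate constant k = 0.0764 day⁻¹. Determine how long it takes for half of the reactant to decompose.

9.073 day

Step 1: For a first-order reaction, t₁/₂ = ln(2)/k
Step 2: t₁/₂ = ln(2)/0.0764
Step 3: t₁/₂ = 0.6931/0.0764 = 9.073 day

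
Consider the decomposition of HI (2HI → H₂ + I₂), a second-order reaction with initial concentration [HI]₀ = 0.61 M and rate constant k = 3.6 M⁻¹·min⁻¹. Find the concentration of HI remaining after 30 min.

0.009121 M

Step 1: For a second-order reaction: 1/[HI] = 1/[HI]₀ + kt
Step 2: 1/[HI] = 1/0.61 + 3.6 × 30
Step 3: 1/[HI] = 1.639 + 108 = 109.6
Step 4: [HI] = 1/109.6 = 0.009121 M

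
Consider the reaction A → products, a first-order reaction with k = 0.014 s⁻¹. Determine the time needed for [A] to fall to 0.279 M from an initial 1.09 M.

97.34 s

Step 1: For first-order: t = ln([A]₀/[A])/k
Step 2: t = ln(1.09/0.279)/0.014
Step 3: t = ln(3.907)/0.014
Step 4: t = 1.363/0.014 = 97.34 s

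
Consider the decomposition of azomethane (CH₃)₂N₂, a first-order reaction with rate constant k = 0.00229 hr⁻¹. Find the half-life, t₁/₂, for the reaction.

302.7 hr

Step 1: For a first-order reaction, t₁/₂ = ln(2)/k
Step 2: t₁/₂ = ln(2)/0.00229
Step 3: t₁/₂ = 0.6931/0.00229 = 302.7 hr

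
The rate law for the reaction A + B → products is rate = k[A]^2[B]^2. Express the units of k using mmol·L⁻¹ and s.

(mmol·L⁻¹)⁻³·s⁻¹

Step 1: Overall order = 2 + 2 = 4.
Step 2: rate has units mmol·L⁻¹·s⁻¹; [A]^2[B]^2 has units (mmol·L⁻¹)^4.
Step 3: k = rate/([A]^2[B]^2), so units of k = (mmol·L⁻¹)^(1-4)·s⁻¹ = (mmol·L⁻¹)⁻³·s⁻¹.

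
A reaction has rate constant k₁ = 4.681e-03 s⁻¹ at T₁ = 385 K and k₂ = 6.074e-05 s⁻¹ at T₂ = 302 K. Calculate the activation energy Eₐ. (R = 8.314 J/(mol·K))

50.6 kJ/mol

Step 1: Use the two-temperature Arrhenius form: ln(k₂/k₁) = -Eₐ/R × (1/T₂ - 1/T₁)
Step 2: ln(k₂/k₁) = ln(6.074e-05/4.681e-03) = ln(0.0129759) = -4.34466
Step 3: 1/T₂ - 1/T₁ = 1/302 - 1/385 = 7.138557e-04 K⁻¹
Step 4: Eₐ = -R × ln(k₂/k₁) / (1/T₂ - 1/T₁) = -8.314 × -4.34466 / 7.138557e-04
Step 5: Eₐ = 5.0601e+04 J/mol = 50.6 kJ/mol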